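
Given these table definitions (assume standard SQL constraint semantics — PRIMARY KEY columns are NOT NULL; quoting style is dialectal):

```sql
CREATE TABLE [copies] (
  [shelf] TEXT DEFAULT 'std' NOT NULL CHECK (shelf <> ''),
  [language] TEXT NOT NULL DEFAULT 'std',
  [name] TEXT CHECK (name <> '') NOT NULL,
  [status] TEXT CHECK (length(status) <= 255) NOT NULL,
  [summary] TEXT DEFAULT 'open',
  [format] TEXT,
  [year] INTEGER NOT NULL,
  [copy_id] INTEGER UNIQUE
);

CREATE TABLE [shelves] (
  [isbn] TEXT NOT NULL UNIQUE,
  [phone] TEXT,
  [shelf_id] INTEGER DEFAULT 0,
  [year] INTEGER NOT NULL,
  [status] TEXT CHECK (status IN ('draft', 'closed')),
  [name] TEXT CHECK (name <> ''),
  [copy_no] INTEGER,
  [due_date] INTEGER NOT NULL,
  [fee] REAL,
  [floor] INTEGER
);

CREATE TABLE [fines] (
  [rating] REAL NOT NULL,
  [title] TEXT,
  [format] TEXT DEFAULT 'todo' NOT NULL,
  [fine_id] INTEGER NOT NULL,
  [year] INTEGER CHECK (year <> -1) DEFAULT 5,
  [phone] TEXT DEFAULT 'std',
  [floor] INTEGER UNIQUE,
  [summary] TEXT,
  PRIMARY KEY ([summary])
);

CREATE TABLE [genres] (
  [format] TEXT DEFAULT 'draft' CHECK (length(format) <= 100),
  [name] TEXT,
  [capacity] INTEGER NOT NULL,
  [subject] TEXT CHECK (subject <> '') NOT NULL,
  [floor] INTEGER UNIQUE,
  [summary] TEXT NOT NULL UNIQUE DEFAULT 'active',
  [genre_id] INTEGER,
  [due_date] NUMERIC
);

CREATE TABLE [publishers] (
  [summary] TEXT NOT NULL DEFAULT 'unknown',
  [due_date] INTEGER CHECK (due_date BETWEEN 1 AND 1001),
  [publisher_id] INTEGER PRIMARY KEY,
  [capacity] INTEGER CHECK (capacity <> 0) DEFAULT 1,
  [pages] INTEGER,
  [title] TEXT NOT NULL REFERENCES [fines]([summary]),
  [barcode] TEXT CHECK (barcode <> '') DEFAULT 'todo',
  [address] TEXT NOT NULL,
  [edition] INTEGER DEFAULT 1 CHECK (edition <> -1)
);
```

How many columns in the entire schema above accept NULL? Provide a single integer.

24

copies: 3 nullable (summary, format, copy_id — PK none and explicit NOT NULL columns excluded).
shelves: 7 nullable (phone, shelf_id, status, name, copy_no, fee, floor — PK none and explicit NOT NULL columns excluded).
fines: 4 nullable (title, year, phone, floor — PK (summary) and explicit NOT NULL columns excluded).
genres: 5 nullable (format, name, floor, genre_id, due_date — PK none and explicit NOT NULL columns excluded).
publishers: 5 nullable (due_date, capacity, pages, barcode, edition — PK (publisher_id) and explicit NOT NULL columns excluded).
Total: 3 + 7 + 4 + 5 + 5 = 24.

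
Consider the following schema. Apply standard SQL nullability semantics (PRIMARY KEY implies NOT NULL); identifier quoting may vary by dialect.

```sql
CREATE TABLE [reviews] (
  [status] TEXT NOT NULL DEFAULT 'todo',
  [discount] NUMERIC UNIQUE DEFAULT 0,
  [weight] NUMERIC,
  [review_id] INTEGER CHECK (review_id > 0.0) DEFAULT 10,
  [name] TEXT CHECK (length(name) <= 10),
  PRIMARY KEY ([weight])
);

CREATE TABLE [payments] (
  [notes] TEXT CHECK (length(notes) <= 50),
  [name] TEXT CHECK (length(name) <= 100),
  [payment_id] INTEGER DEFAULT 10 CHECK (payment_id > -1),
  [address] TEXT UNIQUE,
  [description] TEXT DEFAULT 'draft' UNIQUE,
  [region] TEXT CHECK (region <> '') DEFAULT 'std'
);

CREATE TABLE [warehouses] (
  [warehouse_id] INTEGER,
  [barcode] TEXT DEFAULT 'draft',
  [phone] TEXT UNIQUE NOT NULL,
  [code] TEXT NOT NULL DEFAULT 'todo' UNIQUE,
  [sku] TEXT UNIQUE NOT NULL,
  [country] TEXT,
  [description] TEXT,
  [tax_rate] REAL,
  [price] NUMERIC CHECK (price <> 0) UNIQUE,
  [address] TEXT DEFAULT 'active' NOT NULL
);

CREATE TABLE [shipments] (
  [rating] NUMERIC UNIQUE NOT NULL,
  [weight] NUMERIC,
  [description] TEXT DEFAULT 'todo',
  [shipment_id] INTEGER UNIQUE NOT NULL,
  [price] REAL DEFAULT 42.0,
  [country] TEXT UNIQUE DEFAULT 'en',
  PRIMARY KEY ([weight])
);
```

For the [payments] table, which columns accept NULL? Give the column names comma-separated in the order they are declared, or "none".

- notes: CHECK does not forbid NULL (a CHECK constraint passes when its expression is NULL) → nullable.
- name: CHECK does not forbid NULL (a CHECK constraint passes when its expression is NULL) → nullable.
- payment_id: CHECK does not forbid NULL (a CHECK constraint passes when its expression is NULL) → nullable.
- address: UNIQUE does not imply NOT NULL → nullable.
- description: UNIQUE does not imply NOT NULL → nullable.
- region: CHECK does not forbid NULL (a CHECK constraint passes when its expression is NULL) → nullable.

notes, name, payment_id, address, description, region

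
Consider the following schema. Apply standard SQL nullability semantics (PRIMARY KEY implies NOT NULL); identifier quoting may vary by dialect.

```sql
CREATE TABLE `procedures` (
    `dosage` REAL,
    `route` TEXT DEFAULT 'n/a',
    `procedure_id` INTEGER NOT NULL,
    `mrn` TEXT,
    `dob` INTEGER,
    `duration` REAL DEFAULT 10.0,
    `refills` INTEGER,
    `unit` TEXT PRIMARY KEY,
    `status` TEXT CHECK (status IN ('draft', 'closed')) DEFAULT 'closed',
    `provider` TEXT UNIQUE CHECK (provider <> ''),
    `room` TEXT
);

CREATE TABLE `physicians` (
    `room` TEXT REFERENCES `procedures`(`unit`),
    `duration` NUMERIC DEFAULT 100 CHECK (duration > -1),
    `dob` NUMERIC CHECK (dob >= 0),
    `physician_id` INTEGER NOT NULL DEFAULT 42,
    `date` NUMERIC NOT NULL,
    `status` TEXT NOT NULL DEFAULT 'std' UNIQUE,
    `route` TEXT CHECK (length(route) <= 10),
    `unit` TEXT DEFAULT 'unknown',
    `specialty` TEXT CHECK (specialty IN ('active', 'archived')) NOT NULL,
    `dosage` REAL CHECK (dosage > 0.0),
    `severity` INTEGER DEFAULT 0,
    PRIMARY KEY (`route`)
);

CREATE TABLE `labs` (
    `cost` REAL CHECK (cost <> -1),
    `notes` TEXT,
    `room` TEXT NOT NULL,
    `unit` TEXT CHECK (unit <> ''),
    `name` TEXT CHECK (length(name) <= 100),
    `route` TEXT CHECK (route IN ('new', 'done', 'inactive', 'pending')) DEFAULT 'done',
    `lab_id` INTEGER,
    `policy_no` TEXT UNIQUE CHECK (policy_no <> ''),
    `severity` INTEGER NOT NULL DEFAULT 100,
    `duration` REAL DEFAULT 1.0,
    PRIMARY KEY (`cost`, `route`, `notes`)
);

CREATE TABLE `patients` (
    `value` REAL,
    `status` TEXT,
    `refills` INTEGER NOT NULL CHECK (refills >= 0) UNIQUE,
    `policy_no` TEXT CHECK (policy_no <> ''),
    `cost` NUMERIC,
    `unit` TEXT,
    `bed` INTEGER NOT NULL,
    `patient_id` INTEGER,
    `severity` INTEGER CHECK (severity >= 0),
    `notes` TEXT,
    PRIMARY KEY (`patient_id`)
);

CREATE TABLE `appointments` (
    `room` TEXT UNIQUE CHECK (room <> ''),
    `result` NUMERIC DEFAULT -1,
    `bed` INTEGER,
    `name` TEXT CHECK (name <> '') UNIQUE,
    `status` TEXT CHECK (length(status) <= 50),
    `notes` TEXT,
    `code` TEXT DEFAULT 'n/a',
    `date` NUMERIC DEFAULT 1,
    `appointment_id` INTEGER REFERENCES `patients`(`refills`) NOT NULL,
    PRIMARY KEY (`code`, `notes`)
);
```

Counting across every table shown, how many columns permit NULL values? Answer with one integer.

procedures: 9 nullable (dosage, route, mrn, dob, duration, refills, status, provider, room — PK (unit) and explicit NOT NULL columns excluded).
physicians: 6 nullable (room, duration, dob, unit, dosage, severity — PK (route) and explicit NOT NULL columns excluded).
labs: 5 nullable (unit, name, lab_id, policy_no, duration — PK (cost, route, notes) and explicit NOT NULL columns excluded).
patients: 7 nullable (value, status, policy_no, cost, unit, severity, notes — PK (patient_id) and explicit NOT NULL columns excluded).
appointments: 6 nullable (room, result, bed, name, status, date — PK (code, notes) and explicit NOT NULL columns excluded).
Total: 9 + 6 + 5 + 7 + 6 = 33.

33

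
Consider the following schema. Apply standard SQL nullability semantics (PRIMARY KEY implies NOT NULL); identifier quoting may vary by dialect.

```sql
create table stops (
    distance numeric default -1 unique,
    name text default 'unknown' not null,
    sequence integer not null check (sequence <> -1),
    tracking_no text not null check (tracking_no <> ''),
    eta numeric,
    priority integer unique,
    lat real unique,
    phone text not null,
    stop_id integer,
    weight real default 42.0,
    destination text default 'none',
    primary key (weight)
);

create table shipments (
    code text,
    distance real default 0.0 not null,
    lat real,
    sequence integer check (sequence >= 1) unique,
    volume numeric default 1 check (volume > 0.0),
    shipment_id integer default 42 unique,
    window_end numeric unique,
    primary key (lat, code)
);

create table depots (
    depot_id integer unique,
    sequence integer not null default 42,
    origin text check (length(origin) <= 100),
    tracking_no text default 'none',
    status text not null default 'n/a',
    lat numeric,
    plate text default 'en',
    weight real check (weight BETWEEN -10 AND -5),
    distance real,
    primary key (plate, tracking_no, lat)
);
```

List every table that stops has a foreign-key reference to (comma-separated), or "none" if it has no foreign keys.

No column in stops has a REFERENCES clause.

none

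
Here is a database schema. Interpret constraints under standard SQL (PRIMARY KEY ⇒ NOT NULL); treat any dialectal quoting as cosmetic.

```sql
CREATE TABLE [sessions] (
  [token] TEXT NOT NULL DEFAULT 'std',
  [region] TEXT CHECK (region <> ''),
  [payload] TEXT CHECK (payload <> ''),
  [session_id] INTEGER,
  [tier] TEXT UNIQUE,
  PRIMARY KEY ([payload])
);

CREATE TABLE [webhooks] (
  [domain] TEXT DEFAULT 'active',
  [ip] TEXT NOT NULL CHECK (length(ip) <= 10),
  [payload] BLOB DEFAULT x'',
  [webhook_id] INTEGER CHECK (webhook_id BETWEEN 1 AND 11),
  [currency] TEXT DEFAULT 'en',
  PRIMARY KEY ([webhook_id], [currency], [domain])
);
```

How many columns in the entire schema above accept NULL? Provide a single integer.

4

sessions: 3 nullable (region, session_id, tier — PK (payload) and explicit NOT NULL columns excluded).
webhooks: 1 nullable (payload — PK (webhook_id, currency, domain) and explicit NOT NULL columns excluded).
Total: 3 + 1 = 4.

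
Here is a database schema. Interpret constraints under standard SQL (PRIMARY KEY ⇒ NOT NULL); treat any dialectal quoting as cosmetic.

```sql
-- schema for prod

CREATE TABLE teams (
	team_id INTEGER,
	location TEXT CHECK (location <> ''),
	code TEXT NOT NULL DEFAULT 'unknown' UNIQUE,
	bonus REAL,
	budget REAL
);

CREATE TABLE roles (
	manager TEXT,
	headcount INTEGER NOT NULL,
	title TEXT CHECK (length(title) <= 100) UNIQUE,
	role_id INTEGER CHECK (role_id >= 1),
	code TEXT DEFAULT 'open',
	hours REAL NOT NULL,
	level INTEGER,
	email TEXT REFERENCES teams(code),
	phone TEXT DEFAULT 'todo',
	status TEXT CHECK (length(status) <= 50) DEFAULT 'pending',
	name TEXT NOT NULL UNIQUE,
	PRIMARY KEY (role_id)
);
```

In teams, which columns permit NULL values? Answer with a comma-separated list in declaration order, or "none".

team_id, location, bonus, budget

- team_id: no NOT NULL constraint applies → nullable.
- location: CHECK does not forbid NULL (a CHECK constraint passes when its expression is NULL) → nullable.
- code: declared NOT NULL → not nullable.
- bonus: no NOT NULL constraint applies → nullable.
- budget: no NOT NULL constraint applies → nullable.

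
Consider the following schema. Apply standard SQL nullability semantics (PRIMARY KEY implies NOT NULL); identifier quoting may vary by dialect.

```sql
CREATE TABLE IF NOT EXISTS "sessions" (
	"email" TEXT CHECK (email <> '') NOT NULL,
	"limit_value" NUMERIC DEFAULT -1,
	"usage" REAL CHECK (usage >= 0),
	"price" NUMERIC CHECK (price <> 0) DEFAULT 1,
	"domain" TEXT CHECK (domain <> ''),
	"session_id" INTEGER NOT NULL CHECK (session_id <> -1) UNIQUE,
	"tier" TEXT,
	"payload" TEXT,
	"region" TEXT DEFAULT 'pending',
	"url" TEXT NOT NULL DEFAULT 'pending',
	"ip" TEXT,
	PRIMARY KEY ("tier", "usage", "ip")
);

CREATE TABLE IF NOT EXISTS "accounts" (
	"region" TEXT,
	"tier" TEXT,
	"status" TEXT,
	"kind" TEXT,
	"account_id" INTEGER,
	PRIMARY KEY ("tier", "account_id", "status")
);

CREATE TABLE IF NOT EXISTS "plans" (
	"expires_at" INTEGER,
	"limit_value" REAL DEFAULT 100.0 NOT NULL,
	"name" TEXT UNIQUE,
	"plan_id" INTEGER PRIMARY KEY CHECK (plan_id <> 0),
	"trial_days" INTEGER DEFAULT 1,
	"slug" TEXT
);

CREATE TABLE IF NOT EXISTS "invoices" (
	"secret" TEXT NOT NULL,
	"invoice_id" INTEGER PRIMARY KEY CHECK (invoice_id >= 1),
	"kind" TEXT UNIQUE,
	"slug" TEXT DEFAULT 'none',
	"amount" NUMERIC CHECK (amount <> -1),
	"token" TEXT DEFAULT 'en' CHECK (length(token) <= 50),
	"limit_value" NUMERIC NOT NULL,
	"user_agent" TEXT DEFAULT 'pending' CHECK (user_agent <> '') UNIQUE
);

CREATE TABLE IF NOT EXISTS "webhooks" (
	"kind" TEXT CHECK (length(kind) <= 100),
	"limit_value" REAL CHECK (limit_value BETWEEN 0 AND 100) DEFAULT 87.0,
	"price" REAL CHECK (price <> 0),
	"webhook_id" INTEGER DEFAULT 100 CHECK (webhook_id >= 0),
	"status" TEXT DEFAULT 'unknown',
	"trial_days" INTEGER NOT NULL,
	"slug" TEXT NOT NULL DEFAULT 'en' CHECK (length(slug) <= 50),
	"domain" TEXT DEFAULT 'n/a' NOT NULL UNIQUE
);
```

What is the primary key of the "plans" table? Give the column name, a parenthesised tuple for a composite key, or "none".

plan_id

plan_id is declared PRIMARY KEY inline on the column.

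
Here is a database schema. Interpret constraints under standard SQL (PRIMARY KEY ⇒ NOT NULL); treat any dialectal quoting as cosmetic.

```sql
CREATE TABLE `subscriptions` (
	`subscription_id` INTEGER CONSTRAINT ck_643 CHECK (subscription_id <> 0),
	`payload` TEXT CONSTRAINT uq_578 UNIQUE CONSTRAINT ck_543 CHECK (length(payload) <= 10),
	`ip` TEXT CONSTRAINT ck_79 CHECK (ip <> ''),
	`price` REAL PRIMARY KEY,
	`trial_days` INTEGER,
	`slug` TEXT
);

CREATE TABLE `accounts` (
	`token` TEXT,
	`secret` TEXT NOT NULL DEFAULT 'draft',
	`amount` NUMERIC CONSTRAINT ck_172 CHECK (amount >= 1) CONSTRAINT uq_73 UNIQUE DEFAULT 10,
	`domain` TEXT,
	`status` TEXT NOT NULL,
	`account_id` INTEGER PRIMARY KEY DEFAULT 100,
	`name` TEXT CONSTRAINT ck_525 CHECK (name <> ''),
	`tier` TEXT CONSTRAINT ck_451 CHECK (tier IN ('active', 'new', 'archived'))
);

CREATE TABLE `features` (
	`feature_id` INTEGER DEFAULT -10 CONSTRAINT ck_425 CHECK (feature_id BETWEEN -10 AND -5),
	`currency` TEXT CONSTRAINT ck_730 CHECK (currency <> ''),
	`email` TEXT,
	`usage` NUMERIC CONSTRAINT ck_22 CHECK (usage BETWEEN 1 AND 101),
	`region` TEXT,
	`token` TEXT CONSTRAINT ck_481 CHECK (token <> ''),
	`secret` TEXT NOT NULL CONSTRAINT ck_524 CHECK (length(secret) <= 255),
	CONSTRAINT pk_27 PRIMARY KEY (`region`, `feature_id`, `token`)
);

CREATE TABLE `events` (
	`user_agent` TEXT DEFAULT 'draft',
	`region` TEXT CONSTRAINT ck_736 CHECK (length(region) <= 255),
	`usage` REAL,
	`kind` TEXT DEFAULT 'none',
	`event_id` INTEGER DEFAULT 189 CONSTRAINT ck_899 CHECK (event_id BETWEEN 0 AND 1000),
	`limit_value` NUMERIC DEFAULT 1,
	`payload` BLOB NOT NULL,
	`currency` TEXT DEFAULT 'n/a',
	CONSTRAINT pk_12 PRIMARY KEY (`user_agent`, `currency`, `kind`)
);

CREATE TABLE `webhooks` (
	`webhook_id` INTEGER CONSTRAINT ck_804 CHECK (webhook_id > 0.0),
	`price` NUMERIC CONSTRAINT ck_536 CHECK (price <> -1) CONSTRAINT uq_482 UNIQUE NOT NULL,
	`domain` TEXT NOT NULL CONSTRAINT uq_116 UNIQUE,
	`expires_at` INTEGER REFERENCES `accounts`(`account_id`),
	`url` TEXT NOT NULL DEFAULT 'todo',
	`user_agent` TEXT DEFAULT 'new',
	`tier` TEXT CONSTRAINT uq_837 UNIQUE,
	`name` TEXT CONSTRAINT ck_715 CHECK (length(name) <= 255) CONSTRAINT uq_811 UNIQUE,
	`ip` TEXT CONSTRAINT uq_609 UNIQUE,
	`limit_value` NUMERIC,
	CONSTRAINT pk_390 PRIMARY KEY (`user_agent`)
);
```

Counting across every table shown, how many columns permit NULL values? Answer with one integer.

23

subscriptions: 5 nullable (subscription_id, payload, ip, trial_days, slug — PK (price) and explicit NOT NULL columns excluded).
accounts: 5 nullable (token, amount, domain, name, tier — PK (account_id) and explicit NOT NULL columns excluded).
features: 3 nullable (currency, email, usage — PK (region, feature_id, token) and explicit NOT NULL columns excluded).
events: 4 nullable (region, usage, event_id, limit_value — PK (user_agent, currency, kind) and explicit NOT NULL columns excluded).
webhooks: 6 nullable (webhook_id, expires_at, tier, name, ip, limit_value — PK (user_agent) and explicit NOT NULL columns excluded).
Total: 5 + 5 + 3 + 4 + 6 = 23.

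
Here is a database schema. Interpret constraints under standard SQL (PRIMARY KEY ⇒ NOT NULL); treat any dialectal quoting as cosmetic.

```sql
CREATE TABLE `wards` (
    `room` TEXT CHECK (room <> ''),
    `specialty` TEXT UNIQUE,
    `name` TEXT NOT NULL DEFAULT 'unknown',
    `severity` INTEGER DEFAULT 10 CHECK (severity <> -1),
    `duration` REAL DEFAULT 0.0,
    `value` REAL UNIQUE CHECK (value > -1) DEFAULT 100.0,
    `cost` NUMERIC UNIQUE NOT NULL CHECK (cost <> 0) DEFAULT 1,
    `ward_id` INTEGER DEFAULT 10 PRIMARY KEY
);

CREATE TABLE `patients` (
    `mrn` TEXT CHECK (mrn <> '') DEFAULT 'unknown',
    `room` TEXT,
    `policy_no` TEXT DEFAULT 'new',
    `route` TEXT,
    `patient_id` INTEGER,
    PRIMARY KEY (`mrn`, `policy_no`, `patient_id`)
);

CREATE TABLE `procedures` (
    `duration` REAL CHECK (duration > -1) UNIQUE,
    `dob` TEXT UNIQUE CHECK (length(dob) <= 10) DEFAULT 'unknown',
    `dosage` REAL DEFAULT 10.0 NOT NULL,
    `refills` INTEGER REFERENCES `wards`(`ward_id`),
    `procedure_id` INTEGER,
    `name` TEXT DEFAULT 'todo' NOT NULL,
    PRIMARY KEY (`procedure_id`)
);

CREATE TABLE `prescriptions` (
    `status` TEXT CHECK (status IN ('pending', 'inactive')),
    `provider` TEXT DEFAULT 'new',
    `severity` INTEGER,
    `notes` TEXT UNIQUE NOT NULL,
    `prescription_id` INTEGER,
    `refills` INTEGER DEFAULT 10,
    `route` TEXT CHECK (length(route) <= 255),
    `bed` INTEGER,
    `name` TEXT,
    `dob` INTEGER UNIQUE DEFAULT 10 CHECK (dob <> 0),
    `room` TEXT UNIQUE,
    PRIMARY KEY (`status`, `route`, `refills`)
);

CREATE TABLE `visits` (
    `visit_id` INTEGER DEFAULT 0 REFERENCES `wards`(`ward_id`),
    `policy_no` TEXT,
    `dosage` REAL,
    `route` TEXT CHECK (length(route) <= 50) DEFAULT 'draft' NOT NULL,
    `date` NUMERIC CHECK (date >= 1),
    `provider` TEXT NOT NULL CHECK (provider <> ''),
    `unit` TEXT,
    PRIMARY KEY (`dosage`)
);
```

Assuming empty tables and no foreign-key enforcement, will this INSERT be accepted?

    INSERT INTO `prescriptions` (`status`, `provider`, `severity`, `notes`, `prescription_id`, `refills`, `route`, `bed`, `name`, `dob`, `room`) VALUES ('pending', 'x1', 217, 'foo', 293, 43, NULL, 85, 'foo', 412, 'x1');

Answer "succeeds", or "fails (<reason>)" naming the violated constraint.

route is explicitly set to NULL, but route is part of the PRIMARY KEY (implied NOT NULL).

fails (NOT NULL on route)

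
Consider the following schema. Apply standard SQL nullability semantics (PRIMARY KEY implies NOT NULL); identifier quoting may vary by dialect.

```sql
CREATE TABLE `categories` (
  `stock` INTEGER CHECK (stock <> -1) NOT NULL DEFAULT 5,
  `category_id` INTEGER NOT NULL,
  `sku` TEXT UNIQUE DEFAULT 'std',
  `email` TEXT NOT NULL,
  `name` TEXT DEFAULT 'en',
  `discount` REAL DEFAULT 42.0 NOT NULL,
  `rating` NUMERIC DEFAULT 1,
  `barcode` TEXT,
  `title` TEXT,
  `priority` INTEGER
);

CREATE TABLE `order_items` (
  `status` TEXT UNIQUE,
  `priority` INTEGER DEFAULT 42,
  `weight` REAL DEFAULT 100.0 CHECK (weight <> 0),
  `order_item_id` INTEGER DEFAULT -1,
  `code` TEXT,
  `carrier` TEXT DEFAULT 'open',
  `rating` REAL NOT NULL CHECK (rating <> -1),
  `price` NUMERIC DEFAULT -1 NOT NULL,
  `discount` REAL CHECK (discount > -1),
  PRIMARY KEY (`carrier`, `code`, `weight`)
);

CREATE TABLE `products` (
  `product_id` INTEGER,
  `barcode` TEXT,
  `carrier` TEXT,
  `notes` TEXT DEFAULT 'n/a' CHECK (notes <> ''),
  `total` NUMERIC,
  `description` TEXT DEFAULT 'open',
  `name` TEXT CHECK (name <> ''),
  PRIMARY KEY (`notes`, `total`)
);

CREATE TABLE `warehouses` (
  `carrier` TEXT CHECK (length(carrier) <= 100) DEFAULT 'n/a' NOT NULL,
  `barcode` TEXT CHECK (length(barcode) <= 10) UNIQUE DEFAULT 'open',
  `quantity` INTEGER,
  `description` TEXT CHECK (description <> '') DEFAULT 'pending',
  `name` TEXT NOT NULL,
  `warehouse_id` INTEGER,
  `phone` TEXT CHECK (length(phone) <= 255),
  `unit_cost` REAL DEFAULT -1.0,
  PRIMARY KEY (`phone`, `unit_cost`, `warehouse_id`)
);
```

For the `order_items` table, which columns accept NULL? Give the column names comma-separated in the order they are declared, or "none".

- status: UNIQUE does not imply NOT NULL → nullable.
- priority: DEFAULT only fills an omitted column; an explicit NULL is still allowed → nullable.
- weight: part of the PRIMARY KEY, which implies NOT NULL → not nullable.
- order_item_id: DEFAULT only fills an omitted column; an explicit NULL is still allowed → nullable.
- code: part of the PRIMARY KEY, which implies NOT NULL → not nullable.
- carrier: part of the PRIMARY KEY, which implies NOT NULL → not nullable.
- rating: declared NOT NULL → not nullable.
- price: declared NOT NULL → not nullable.
- discount: CHECK does not forbid NULL (a CHECK constraint passes when its expression is NULL) → nullable.

status, priority, order_item_id, discount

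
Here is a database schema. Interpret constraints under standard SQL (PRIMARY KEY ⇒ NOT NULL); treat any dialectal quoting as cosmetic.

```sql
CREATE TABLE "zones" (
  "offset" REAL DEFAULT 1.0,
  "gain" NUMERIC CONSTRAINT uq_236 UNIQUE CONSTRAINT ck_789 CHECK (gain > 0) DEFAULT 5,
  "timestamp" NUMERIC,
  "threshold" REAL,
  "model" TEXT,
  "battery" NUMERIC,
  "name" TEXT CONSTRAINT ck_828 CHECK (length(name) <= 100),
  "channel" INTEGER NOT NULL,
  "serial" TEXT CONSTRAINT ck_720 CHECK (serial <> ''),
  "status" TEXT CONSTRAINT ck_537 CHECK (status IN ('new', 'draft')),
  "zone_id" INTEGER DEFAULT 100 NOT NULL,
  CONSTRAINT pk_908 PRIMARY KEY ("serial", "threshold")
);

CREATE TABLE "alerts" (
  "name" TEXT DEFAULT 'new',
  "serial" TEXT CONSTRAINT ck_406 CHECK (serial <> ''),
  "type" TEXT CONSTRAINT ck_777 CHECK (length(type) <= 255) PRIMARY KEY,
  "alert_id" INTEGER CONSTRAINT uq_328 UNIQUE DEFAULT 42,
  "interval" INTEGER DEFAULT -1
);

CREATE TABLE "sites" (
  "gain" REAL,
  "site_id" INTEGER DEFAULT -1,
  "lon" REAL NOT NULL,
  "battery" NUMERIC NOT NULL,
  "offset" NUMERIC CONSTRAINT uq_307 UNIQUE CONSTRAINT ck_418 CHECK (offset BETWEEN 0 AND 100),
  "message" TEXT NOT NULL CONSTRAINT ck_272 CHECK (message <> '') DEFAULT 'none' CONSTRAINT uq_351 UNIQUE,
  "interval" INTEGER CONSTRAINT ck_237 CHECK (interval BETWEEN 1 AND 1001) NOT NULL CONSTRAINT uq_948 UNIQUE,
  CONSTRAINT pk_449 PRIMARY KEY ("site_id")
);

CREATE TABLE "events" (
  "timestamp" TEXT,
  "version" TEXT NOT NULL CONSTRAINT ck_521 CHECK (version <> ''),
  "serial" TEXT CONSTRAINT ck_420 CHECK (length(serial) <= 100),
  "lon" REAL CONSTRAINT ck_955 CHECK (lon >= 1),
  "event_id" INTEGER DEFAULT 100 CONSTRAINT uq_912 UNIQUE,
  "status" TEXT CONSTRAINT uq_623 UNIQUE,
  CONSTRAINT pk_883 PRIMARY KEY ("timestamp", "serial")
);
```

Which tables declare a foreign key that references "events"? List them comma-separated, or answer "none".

none

No REFERENCES clause anywhere in the schema names events.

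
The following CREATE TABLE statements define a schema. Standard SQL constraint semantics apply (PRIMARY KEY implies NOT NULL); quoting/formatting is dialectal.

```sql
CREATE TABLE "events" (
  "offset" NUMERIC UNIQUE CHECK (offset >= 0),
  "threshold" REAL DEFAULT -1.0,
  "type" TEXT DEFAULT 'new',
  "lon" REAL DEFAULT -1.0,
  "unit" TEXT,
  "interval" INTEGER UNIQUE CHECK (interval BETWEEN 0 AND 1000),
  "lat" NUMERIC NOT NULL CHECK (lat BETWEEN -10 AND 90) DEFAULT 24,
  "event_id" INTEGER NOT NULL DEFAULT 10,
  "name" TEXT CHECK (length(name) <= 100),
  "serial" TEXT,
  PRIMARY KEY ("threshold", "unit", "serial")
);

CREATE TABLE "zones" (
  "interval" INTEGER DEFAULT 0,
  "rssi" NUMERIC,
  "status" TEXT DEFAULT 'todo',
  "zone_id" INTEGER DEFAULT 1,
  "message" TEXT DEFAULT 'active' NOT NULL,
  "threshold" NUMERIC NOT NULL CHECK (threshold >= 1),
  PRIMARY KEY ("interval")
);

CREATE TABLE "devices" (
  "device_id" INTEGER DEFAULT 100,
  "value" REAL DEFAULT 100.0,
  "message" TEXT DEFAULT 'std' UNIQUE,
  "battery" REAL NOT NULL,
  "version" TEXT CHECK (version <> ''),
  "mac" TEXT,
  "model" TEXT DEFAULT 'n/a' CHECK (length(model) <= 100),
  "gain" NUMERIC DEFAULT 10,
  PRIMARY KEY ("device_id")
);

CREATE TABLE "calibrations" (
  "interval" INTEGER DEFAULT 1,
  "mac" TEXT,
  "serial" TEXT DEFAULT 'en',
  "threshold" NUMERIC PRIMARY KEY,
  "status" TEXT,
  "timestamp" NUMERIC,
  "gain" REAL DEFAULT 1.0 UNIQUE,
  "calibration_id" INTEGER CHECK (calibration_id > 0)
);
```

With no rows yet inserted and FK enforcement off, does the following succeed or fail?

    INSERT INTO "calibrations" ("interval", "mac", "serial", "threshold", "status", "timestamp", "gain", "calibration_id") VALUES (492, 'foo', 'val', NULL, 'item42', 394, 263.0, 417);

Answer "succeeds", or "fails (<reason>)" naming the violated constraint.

threshold is explicitly set to NULL, but threshold is part of the PRIMARY KEY (implied NOT NULL).

fails (NOT NULL on threshold)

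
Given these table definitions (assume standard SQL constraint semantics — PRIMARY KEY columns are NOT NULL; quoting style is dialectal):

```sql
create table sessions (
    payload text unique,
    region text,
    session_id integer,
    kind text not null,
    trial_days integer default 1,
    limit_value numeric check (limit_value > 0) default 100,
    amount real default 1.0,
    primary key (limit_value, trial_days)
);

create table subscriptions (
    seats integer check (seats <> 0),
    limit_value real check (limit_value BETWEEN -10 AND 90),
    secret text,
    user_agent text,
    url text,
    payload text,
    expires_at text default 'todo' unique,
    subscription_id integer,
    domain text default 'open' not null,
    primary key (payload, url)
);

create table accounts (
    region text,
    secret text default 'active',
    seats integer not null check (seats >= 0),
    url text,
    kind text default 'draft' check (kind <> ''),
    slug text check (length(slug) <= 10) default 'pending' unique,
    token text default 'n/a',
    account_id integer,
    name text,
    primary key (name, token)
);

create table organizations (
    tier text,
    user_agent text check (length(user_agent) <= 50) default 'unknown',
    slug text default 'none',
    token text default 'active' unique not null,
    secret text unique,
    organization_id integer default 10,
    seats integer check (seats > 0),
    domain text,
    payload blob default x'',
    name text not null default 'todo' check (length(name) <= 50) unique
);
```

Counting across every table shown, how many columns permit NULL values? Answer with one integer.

sessions: 4 nullable (payload, region, session_id, amount — PK (limit_value, trial_days) and explicit NOT NULL columns excluded).
subscriptions: 6 nullable (seats, limit_value, secret, user_agent, expires_at, subscription_id — PK (payload, url) and explicit NOT NULL columns excluded).
accounts: 6 nullable (region, secret, url, kind, slug, account_id — PK (name, token) and explicit NOT NULL columns excluded).
organizations: 8 nullable (tier, user_agent, slug, secret, organization_id, seats, domain, payload — PK none and explicit NOT NULL columns excluded).
Total: 4 + 6 + 6 + 8 = 24.

24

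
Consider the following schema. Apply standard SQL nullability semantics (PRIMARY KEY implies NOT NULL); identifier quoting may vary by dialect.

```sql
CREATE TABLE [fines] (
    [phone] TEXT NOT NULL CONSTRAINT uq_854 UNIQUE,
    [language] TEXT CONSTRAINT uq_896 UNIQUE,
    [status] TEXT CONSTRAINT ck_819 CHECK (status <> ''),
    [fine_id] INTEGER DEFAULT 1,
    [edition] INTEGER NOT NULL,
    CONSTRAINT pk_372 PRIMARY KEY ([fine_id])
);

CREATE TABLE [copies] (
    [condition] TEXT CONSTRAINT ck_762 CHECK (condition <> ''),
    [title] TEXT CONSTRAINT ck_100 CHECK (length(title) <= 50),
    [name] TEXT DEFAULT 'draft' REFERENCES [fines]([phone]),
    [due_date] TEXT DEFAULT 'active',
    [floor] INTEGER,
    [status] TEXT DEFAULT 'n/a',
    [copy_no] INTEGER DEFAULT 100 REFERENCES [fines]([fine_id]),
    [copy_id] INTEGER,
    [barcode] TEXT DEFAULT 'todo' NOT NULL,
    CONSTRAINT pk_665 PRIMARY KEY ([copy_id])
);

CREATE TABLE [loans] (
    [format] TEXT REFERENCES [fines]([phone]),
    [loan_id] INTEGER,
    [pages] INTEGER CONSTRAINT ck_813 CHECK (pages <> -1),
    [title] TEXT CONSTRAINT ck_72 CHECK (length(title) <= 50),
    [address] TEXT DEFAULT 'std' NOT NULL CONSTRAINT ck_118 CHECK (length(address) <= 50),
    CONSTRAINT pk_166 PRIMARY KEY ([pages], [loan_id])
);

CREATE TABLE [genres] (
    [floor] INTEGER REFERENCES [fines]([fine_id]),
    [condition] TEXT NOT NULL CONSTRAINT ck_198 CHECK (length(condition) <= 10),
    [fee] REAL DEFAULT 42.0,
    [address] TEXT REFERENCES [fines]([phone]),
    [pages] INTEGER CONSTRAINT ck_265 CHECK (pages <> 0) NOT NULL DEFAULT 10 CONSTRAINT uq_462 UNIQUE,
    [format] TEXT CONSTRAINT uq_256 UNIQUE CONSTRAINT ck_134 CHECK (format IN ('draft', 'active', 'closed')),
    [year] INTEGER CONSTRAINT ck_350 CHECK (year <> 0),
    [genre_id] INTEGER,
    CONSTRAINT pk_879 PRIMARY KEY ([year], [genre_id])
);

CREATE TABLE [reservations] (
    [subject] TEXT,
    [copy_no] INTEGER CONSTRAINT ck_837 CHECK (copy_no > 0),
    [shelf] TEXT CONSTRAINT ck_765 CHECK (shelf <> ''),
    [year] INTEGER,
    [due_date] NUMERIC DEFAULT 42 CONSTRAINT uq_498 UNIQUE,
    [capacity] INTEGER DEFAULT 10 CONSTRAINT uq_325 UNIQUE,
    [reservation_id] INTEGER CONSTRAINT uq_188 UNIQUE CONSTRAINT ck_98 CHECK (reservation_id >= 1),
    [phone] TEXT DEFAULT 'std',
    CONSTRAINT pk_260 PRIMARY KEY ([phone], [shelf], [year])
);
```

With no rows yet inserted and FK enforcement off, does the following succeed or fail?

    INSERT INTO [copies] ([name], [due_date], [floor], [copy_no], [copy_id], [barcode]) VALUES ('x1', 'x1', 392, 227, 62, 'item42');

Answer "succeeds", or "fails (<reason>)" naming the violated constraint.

NOT NULL columns: barcode is supplied; copy_id is supplied.
No constraint is violated.

succeeds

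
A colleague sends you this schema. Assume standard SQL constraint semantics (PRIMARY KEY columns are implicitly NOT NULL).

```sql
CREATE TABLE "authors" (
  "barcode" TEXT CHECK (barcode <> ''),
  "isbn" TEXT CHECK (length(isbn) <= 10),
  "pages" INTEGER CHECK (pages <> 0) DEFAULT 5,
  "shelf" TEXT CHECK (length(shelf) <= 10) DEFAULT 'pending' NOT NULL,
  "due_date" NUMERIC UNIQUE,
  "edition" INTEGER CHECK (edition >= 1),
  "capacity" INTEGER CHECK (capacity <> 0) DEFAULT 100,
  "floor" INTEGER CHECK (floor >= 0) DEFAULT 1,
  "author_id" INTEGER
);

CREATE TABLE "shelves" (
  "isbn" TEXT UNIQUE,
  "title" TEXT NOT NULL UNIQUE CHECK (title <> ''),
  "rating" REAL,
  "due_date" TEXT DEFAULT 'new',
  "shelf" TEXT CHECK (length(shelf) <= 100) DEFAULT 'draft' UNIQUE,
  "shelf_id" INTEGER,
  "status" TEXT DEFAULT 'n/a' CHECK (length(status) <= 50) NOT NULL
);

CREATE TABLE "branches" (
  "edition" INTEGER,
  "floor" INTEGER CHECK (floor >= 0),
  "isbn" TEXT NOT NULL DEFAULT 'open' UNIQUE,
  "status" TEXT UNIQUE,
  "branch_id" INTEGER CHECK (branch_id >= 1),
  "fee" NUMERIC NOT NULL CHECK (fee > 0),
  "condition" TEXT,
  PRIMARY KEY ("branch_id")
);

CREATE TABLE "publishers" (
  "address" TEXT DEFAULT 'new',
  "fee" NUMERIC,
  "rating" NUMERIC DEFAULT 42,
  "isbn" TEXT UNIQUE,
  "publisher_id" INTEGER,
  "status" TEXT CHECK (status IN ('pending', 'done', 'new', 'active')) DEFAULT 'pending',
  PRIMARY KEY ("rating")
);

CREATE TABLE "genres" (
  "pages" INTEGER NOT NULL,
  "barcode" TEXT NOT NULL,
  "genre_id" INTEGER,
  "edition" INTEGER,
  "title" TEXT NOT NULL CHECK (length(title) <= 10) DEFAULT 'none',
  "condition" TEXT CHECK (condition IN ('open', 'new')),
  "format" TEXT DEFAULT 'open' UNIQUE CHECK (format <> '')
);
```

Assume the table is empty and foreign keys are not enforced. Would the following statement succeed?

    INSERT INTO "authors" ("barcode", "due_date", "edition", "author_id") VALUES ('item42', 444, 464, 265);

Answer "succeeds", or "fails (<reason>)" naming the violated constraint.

succeeds

NOT NULL columns: shelf defaults to 'pending'.
CHECK constraints: 'item42' satisfies (barcode <> ''); 464 satisfies (edition >= 1).
No constraint is violated.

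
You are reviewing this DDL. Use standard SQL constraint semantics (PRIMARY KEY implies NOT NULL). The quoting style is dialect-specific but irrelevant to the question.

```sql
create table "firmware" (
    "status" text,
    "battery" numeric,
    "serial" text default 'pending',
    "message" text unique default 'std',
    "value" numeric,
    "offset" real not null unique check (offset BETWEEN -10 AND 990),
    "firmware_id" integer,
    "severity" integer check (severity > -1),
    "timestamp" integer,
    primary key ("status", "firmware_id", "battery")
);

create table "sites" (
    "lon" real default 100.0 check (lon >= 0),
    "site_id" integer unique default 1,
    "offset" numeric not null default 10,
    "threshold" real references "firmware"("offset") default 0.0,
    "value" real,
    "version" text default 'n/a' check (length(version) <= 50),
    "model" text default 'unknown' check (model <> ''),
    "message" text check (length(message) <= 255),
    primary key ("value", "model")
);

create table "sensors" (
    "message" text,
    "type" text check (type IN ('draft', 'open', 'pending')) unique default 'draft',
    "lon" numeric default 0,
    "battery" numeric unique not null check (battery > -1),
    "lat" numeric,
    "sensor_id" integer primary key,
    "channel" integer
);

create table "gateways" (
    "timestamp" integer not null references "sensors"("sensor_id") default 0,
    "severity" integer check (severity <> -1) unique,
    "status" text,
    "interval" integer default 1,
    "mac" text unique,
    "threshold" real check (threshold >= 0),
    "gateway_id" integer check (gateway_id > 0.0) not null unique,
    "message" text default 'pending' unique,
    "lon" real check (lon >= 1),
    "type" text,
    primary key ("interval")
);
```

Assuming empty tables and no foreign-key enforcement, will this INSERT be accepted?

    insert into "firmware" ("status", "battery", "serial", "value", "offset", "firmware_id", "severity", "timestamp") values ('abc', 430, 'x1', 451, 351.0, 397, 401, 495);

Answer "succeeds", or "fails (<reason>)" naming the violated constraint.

succeeds

NOT NULL columns: battery is supplied; firmware_id is supplied; offset is supplied; status is supplied.
CHECK constraints: 351.0 satisfies (offset BETWEEN -10 AND 990); 401 satisfies (severity > -1).
No constraint is violated.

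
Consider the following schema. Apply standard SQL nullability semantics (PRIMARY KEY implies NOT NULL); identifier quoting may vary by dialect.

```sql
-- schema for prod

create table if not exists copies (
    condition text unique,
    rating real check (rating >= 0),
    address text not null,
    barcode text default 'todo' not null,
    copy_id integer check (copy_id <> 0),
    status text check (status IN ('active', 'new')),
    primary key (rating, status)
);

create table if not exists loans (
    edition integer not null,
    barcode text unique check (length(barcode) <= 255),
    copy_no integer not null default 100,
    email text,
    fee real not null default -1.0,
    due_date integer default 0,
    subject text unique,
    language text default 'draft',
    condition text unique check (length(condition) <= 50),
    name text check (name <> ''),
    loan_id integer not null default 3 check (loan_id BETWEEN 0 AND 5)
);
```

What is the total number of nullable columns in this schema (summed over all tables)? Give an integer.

copies: 2 nullable (condition, copy_id — PK (rating, status) and explicit NOT NULL columns excluded).
loans: 7 nullable (barcode, email, due_date, subject, language, condition, name — PK none and explicit NOT NULL columns excluded).
Total: 2 + 7 = 9.

9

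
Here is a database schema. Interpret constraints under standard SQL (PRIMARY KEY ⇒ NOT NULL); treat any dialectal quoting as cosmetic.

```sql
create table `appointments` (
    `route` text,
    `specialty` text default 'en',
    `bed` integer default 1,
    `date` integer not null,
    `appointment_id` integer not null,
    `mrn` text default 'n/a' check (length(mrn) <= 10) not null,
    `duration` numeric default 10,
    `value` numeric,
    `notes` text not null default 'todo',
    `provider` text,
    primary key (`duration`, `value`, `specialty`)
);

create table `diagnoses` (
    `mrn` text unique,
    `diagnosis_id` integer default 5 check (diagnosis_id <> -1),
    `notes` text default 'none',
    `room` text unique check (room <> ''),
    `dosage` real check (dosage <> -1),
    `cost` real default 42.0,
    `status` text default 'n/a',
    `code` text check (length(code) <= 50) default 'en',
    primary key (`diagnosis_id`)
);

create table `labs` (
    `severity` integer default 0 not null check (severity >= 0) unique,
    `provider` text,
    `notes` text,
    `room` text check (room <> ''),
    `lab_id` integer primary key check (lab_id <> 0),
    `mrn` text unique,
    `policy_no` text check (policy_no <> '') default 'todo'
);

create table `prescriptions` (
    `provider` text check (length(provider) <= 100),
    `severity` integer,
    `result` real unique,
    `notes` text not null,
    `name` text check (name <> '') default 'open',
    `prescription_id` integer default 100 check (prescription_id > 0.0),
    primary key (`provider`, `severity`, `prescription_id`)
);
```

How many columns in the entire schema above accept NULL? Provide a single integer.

appointments: 3 nullable (route, bed, provider — PK (duration, value, specialty) and explicit NOT NULL columns excluded).
diagnoses: 7 nullable (mrn, notes, room, dosage, cost, status, code — PK (diagnosis_id) and explicit NOT NULL columns excluded).
labs: 5 nullable (provider, notes, room, mrn, policy_no — PK (lab_id) and explicit NOT NULL columns excluded).
prescriptions: 2 nullable (result, name — PK (provider, severity, prescription_id) and explicit NOT NULL columns excluded).
Total: 3 + 7 + 5 + 2 = 17.

17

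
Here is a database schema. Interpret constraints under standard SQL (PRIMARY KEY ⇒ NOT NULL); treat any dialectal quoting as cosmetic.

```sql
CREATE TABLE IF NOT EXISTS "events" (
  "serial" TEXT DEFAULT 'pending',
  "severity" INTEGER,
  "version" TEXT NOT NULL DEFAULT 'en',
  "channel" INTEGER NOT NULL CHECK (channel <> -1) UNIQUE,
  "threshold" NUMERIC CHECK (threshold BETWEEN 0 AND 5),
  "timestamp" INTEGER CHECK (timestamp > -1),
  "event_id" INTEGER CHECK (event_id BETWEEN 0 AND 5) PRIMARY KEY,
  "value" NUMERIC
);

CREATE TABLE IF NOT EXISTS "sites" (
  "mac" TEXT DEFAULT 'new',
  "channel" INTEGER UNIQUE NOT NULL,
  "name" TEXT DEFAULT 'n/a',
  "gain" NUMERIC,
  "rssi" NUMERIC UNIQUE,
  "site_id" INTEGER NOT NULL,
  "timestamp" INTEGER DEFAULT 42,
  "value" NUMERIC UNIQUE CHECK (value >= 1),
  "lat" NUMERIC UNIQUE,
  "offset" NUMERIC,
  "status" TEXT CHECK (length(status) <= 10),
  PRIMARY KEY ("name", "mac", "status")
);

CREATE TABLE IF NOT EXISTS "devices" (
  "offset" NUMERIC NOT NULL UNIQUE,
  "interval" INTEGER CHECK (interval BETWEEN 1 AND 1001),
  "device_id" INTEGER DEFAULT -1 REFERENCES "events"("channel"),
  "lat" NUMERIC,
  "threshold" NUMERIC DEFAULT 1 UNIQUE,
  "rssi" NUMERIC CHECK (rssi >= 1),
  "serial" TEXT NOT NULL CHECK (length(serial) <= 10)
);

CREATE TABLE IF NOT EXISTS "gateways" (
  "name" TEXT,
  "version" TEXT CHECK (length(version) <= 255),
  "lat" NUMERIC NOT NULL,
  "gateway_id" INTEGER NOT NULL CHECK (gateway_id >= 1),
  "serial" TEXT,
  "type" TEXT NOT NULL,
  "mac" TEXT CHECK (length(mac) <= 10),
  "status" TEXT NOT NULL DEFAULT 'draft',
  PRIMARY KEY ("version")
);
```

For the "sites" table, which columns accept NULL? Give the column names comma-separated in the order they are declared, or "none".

- mac: part of the PRIMARY KEY, which implies NOT NULL → not nullable.
- channel: declared NOT NULL → not nullable.
- name: part of the PRIMARY KEY, which implies NOT NULL → not nullable.
- gain: no NOT NULL constraint applies → nullable.
- rssi: UNIQUE does not imply NOT NULL → nullable.
- site_id: declared NOT NULL → not nullable.
- timestamp: DEFAULT only fills an omitted column; an explicit NULL is still allowed → nullable.
- value: CHECK does not forbid NULL (a CHECK constraint passes when its expression is NULL) → nullable.
- lat: UNIQUE does not imply NOT NULL → nullable.
- offset: no NOT NULL constraint applies → nullable.
- status: part of the PRIMARY KEY, which implies NOT NULL → not nullable.

gain, rssi, timestamp, value, lat, offset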